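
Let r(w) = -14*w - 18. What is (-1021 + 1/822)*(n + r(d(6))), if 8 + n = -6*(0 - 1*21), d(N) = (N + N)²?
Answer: 804012038/411 ≈ 1.9562e+6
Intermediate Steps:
d(N) = 4*N² (d(N) = (2*N)² = 4*N²)
r(w) = -18 - 14*w
n = 118 (n = -8 - 6*(0 - 1*21) = -8 - 6*(0 - 21) = -8 - 6*(-21) = -8 + 126 = 118)
(-1021 + 1/822)*(n + r(d(6))) = (-1021 + 1/822)*(118 + (-18 - 56*6²)) = (-1021 + 1/822)*(118 + (-18 - 56*36)) = -839261*(118 + (-18 - 14*144))/822 = -839261*(118 + (-18 - 2016))/822 = -839261*(118 - 2034)/822 = -839261/822*(-1916) = 804012038/411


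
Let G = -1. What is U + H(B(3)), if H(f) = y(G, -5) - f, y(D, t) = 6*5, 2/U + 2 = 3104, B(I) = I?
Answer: 41878/1551 ≈ 27.001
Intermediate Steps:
U = 1/1551 (U = 2/(-2 + 3104) = 2/3102 = 2*(1/3102) = 1/1551 ≈ 0.00064475)
y(D, t) = 30
H(f) = 30 - f
U + H(B(3)) = 1/1551 + (30 - 1*3) = 1/1551 + (30 - 3) = 1/1551 + 27 = 41878/1551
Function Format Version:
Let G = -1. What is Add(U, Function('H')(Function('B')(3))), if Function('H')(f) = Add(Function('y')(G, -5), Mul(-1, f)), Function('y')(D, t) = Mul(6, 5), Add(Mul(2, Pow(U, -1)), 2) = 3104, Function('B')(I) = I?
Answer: Rational(41878, 1551) ≈ 27.001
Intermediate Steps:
U = Rational(1, 1551) (U = Mul(2, Pow(Add(-2, 3104), -1)) = Mul(2, Pow(3102, -1)) = Mul(2, Rational(1, 3102)) = Rational(1, 1551) ≈ 0.00064475)
Function('y')(D, t) = 30
Function('H')(f) = Add(30, Mul(-1, f))
Add(U, Function('H')(Function('B')(3))) = Add(Rational(1, 1551), Add(30, Mul(-1, 3))) = Add(Rational(1, 1551), Add(30, -3)) = Add(Rational(1, 1551), 27) = Rational(41878, 1551)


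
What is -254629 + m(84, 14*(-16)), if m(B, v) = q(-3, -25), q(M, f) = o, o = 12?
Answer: -254617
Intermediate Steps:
q(M, f) = 12
m(B, v) = 12
-254629 + m(84, 14*(-16)) = -254629 + 12 = -254617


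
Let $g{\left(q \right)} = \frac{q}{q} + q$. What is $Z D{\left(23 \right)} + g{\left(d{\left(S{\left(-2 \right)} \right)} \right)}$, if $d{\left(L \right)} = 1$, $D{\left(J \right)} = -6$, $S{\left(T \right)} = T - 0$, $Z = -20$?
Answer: $122$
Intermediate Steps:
$S{\left(T \right)} = T$ ($S{\left(T \right)} = T + 0 = T$)
$g{\left(q \right)} = 1 + q$
$Z D{\left(23 \right)} + g{\left(d{\left(S{\left(-2 \right)} \right)} \right)} = \left(-20\right) \left(-6\right) + \left(1 + 1\right) = 120 + 2 = 122$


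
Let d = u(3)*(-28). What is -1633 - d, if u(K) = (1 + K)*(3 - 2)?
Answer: -1521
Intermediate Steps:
u(K) = 1 + K (u(K) = (1 + K)*1 = 1 + K)
d = -112 (d = (1 + 3)*(-28) = 4*(-28) = -112)
-1633 - d = -1633 - 1*(-112) = -1633 + 112 = -1521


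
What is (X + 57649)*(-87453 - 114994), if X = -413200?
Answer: 71980233297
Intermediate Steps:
(X + 57649)*(-87453 - 114994) = (-413200 + 57649)*(-87453 - 114994) = -355551*(-202447) = 71980233297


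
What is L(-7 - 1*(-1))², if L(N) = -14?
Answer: 196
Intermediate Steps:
L(-7 - 1*(-1))² = (-14)² = 196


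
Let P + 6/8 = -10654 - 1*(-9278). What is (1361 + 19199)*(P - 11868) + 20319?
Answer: -272291741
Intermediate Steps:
P = -5507/4 (P = -¾ + (-10654 - 1*(-9278)) = -¾ + (-10654 + 9278) = -¾ - 1376 = -5507/4 ≈ -1376.8)
(1361 + 19199)*(P - 11868) + 20319 = (1361 + 19199)*(-5507/4 - 11868) + 20319 = 20560*(-52979/4) + 20319 = -272312060 + 20319 = -272291741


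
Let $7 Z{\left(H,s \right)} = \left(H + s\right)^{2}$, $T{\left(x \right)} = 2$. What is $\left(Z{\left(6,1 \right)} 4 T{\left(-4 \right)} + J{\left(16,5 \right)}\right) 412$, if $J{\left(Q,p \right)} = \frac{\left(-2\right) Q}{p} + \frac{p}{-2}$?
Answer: $\frac{97026}{5} \approx 19405.0$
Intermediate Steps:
$J{\left(Q,p \right)} = - \frac{p}{2} - \frac{2 Q}{p}$ ($J{\left(Q,p \right)} = - \frac{2 Q}{p} + p \left(- \frac{1}{2}\right) = - \frac{2 Q}{p} - \frac{p}{2} = - \frac{p}{2} - \frac{2 Q}{p}$)
$Z{\left(H,s \right)} = \frac{\left(H + s\right)^{2}}{7}$
$\left(Z{\left(6,1 \right)} 4 T{\left(-4 \right)} + J{\left(16,5 \right)}\right) 412 = \left(\frac{\left(6 + 1\right)^{2}}{7} \cdot 4 \cdot 2 - \left(\frac{5}{2} + \frac{32}{5}\right)\right) 412 = \left(\frac{7^{2}}{7} \cdot 4 \cdot 2 - \left(\frac{5}{2} + 32 \cdot \frac{1}{5}\right)\right) 412 = \left(\frac{1}{7} \cdot 49 \cdot 4 \cdot 2 - \frac{89}{10}\right) 412 = \left(7 \cdot 4 \cdot 2 - \frac{89}{10}\right) 412 = \left(28 \cdot 2 - \frac{89}{10}\right) 412 = \left(56 - \frac{89}{10}\right) 412 = \frac{471}{10} \cdot 412 = \frac{97026}{5}$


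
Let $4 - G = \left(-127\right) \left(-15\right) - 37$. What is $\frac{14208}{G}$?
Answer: $- \frac{1776}{233} \approx -7.6223$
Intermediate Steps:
$G = -1864$ ($G = 4 - \left(\left(-127\right) \left(-15\right) - 37\right) = 4 - \left(1905 - 37\right) = 4 - 1868 = -1864$)
$\frac{14208}{G} = \frac{14208}{-1864} = 14208 \left(- \frac{1}{1864}\right) = - \frac{1776}{233}$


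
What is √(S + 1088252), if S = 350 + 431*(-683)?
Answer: √794229 ≈ 891.20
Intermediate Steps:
S = -294023 (S = 350 - 294373 = -294023)
√(S + 1088252) = √(-294023 + 1088252) = √794229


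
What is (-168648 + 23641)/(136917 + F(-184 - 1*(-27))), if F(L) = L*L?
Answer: -145007/161566 ≈ -0.89751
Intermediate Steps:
F(L) = L**2
(-168648 + 23641)/(136917 + F(-184 - 1*(-27))) = (-168648 + 23641)/(136917 + (-184 - 1*(-27))**2) = -145007/(136917 + (-184 + 27)**2) = -145007/(136917 + (-157)**2) = -145007/(136917 + 24649) = -145007/161566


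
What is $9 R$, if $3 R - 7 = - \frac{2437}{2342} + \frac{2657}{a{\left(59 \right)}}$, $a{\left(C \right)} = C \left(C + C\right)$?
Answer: $\frac{77543496}{4076251} \approx 19.023$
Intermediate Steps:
$a{\left(C \right)} = 2 C^{2}$ ($a{\left(C \right)} = C 2 C = 2 C^{2}$)
$R = \frac{8615944}{4076251}$ ($R = \frac{7}{3} + \frac{- \frac{2437}{2342} + \frac{2657}{2 \cdot 59^{2}}}{3} = \frac{7}{3} + \frac{\left(-2437\right) \frac{1}{2342} + \frac{2657}{2 \cdot 3481}}{3} = \frac{7}{3} + \frac{- \frac{2437}{2342} + \frac{2657}{6962}}{3} = \frac{7}{3} + \frac{1}{3} \left(- \frac{2685925}{4076251}\right) = \frac{7}{3} - \frac{2685925}{12228753} = \frac{8615944}{4076251} \approx 2.1137$)
$9 R = 9 \cdot \frac{8615944}{4076251} = \frac{77543496}{4076251}$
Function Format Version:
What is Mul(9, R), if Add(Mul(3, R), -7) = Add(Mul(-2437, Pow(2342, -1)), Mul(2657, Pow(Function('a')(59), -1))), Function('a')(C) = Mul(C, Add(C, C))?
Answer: Rational(77543496, 4076251) ≈ 19.023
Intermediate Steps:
Function('a')(C) = Mul(2, Pow(C, 2)) (Function('a')(C) = Mul(C, Mul(2, C)) = Mul(2, Pow(C, 2)))
R = Rational(8615944, 4076251) (R = Add(Rational(7, 3), Mul(Rational(1, 3), Add(Mul(-2437, Pow(2342, -1)), Mul(2657, Pow(Mul(2, Pow(59, 2)), -1))))) = Add(Rational(7, 3), Mul(Rational(1, 3), Add(Mul(-2437, Rational(1, 2342)), Mul(2657, Pow(Mul(2, 3481), -1))))) = Add(Rational(7, 3), Mul(Rational(1, 3), Add(Rational(-2437, 2342), Mul(2657, Pow(6962, -1))))) = Add(Rational(7, 3), Mul(Rational(1, 3), Add(Rational(-2437, 2342), Mul(2657, Rational(1, 6962))))) = Add(Rational(7, 3), Mul(Rational(1, 3), Add(Rational(-2437, 2342), Rational(2657, 6962)))) = Add(Rational(7, 3), Mul(Rational(1, 3), Rational(-2685925, 4076251))) = Add(Rational(7, 3), Rational(-2685925, 12228753)) = Rational(8615944, 4076251) ≈ 2.1137)
Mul(9, R) = Mul(9, Rational(8615944, 4076251)) = Rational(77543496, 4076251)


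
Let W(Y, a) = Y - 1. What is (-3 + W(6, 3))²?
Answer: 4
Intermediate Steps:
W(Y, a) = -1 + Y
(-3 + W(6, 3))² = (-3 + (-1 + 6))² = (-3 + 5)² = 2² = 4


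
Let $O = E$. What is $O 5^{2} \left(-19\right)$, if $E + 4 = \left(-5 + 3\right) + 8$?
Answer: $-950$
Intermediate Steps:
$E = 2$ ($E = -4 + \left(\left(-5 + 3\right) + 8\right) = -4 + \left(-2 + 8\right) = -4 + 6 = 2$)
$O = 2$
$O 5^{2} \left(-19\right) = 2 \cdot 5^{2} \left(-19\right) = 2 \cdot 25 \left(-19\right) = 50 \left(-19\right) = -950$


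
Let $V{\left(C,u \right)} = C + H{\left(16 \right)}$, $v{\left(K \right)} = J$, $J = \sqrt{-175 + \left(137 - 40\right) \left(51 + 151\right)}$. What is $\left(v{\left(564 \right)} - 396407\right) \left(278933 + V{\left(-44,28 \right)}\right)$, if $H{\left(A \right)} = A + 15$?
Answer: $-110565840440 + 278920 \sqrt{19419} \approx -1.1053 \cdot 10^{11}$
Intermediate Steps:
$J = \sqrt{19419}$ ($J = \sqrt{-175 + 97 \cdot 202} = \sqrt{-175 + 19594} = \sqrt{19419} \approx 139.35$)
$H{\left(A \right)} = 15 + A$
$v{\left(K \right)} = \sqrt{19419}$
$V{\left(C,u \right)} = 31 + C$ ($V{\left(C,u \right)} = C + \left(15 + 16\right) = C + 31 = 31 + C$)
$\left(v{\left(564 \right)} - 396407\right) \left(278933 + V{\left(-44,28 \right)}\right) = \left(\sqrt{19419} - 396407\right) \left(278933 + \left(31 - 44\right)\right) = \left(-396407 + \sqrt{19419}\right) \left(278933 - 13\right) = \left(-396407 + \sqrt{19419}\right) 278920 = -110565840440 + 278920 \sqrt{19419}$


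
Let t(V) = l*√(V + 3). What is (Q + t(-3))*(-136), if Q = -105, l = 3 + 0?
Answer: 14280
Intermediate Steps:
l = 3
t(V) = 3*√(3 + V) (t(V) = 3*√(V + 3) = 3*√(3 + V))
(Q + t(-3))*(-136) = (-105 + 3*√(3 - 3))*(-136) = (-105 + 3*√0)*(-136) = (-105 + 3*0)*(-136) = (-105 + 0)*(-136) = -105*(-136) = 14280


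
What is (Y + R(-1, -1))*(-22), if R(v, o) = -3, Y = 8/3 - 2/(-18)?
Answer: 44/9 ≈ 4.8889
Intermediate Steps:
Y = 25/9 (Y = 8*(⅓) - 2*(-1/18) = 8/3 + ⅑ = 25/9 ≈ 2.7778)
(Y + R(-1, -1))*(-22) = (25/9 - 3)*(-22) = -2/9*(-22) = 44/9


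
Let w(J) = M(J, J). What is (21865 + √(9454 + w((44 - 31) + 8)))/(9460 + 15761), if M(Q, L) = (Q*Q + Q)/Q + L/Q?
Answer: 21865/25221 + 9*√13/8407 ≈ 0.87080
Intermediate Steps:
M(Q, L) = L/Q + (Q + Q²)/Q (M(Q, L) = (Q² + Q)/Q + L/Q = (Q + Q²)/Q + L/Q = L/Q + (Q + Q²)/Q)
w(J) = 2 + J (w(J) = 1 + J + J/J = 1 + J + 1 = 2 + J)
(21865 + √(9454 + w((44 - 31) + 8)))/(9460 + 15761) = (21865 + √(9454 + (2 + ((44 - 31) + 8))))/(9460 + 15761) = (21865 + √(9454 + (2 + (13 + 8))))/25221 = (21865 + √(9454 + (2 + 21)))*(1/25221) = (21865 + √(9454 + 23))*(1/25221) = (21865 + √9477)*(1/25221) = (21865 + 27*√13)*(1/25221) = 21865/25221 + 9*√13/8407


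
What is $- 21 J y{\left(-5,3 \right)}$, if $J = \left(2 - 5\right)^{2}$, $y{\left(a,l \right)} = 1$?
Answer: $-189$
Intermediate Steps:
$J = 9$ ($J = \left(-3\right)^{2} = 9$)
$- 21 J y{\left(-5,3 \right)} = \left(-21\right) 9 \cdot 1 = \left(-189\right) 1 = -189$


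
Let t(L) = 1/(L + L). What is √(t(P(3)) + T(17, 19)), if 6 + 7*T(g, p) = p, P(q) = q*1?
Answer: √3570/42 ≈ 1.4226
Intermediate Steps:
P(q) = q
T(g, p) = -6/7 + p/7
t(L) = 1/(2*L)
√(t(P(3)) + T(17, 19)) = √((½)/3 + (-6/7 + (⅐)*19)) = √((½)*(⅓) + (-6/7 + 19/7)) = √(⅙ + 13/7) = √(85/42) = √3570/42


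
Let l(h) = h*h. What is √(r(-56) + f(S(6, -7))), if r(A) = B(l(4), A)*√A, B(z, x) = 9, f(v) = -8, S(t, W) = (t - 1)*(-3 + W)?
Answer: √(-8 + 18*I*√14) ≈ 5.4692 + 6.1572*I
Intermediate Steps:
l(h) = h²
S(t, W) = (-1 + t)*(-3 + W)
r(A) = 9*√A
√(r(-56) + f(S(6, -7))) = √(9*√(-56) - 8) = √(9*(2*I*√14) - 8) = √(18*I*√14 - 8) = √(-8 + 18*I*√14)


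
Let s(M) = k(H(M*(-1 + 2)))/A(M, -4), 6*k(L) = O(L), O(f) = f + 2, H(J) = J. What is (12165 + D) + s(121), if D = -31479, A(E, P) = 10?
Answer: -386239/20 ≈ -19312.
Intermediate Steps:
O(f) = 2 + f
k(L) = 1/3 + L/6 (k(L) = (2 + L)/6 = 1/3 + L/6)
s(M) = 1/30 + M/60 (s(M) = (1/3 + (M*(-1 + 2))/6)/10 = (1/3 + (M*1)/6)*(1/10) = (1/3 + M/6)*(1/10) = 1/30 + M/60)
(12165 + D) + s(121) = (12165 - 31479) + (1/30 + (1/60)*121) = -19314 + (1/30 + 121/60) = -19314 + 41/20 = -386239/20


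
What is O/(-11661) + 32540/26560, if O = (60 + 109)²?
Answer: -112169/91632 ≈ -1.2241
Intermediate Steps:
O = 28561 (O = 169² = 28561)
O/(-11661) + 32540/26560 = 28561/(-11661) + 32540/26560 = 28561*(-1/11661) + 32540*(1/26560) = -169/69 + 1627/1328 = -112169/91632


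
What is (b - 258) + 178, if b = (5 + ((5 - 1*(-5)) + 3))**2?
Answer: 244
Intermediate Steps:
b = 324 (b = (5 + ((5 + 5) + 3))**2 = (5 + (10 + 3))**2 = (5 + 13)**2 = 18**2 = 324)
(b - 258) + 178 = (324 - 258) + 178 = 66 + 178 = 244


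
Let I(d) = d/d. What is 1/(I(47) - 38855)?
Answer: -1/38854 ≈ -2.5737e-5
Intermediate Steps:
I(d) = 1
1/(I(47) - 38855) = 1/(1 - 38855) = 1/(-38854) = -1/38854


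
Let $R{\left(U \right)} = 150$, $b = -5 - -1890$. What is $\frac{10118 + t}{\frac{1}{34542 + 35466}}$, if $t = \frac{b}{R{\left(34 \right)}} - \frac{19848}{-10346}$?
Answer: $\frac{18347467492148}{25865} \approx 7.0936 \cdot 10^{8}$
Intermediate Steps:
$b = 1885$ ($b = -5 + 1890 = 1885$)
$t = \frac{2247941}{155190}$ ($t = \frac{1885}{150} - \frac{19848}{-10346} = 1885 \cdot \frac{1}{150} - - \frac{9924}{5173} = \frac{377}{30} + \frac{9924}{5173} = \frac{2247941}{155190} \approx 14.485$)
$\frac{10118 + t}{\frac{1}{34542 + 35466}} = \frac{10118 + \frac{2247941}{155190}}{\frac{1}{34542 + 35466}} = \frac{1572460361}{155190 \cdot \frac{1}{70008}} = \frac{1572460361 \frac{1}{\frac{1}{70008}}}{155190} = \frac{1572460361}{155190} \cdot 70008 = \frac{18347467492148}{25865}$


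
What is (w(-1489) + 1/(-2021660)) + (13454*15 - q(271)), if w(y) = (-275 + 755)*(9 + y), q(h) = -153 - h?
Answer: -1027338875561/2021660 ≈ -5.0817e+5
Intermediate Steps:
w(y) = 4320 + 480*y (w(y) = 480*(9 + y) = 4320 + 480*y)
(w(-1489) + 1/(-2021660)) + (13454*15 - q(271)) = ((4320 + 480*(-1489)) + 1/(-2021660)) + (13454*15 - (-153 - 1*271)) = ((4320 - 714720) - 1/2021660) + (201810 - (-153 - 271)) = (-710400 - 1/2021660) + (201810 - 1*(-424)) = -1436187264001/2021660 + (201810 + 424) = -1436187264001/2021660 + 202234 = -1027338875561/2021660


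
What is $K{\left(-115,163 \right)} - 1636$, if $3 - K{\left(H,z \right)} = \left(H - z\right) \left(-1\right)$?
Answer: $-1911$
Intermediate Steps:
$K{\left(H,z \right)} = 3 + H - z$ ($K{\left(H,z \right)} = 3 - \left(H - z\right) \left(-1\right) = 3 - \left(z - H\right) = 3 + \left(H - z\right) = 3 + H - z$)
$K{\left(-115,163 \right)} - 1636 = \left(3 - 115 - 163\right) - 1636 = -275 - 1636 = -1911$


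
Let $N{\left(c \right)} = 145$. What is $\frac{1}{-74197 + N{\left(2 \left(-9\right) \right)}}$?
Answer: $- \frac{1}{74052} \approx -1.3504 \cdot 10^{-5}$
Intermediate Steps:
$\frac{1}{-74197 + N{\left(2 \left(-9\right) \right)}} = \frac{1}{-74197 + 145} = \frac{1}{-74052} = - \frac{1}{74052}$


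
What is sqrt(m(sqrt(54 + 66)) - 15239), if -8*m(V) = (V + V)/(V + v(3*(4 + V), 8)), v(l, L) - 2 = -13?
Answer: sqrt(-670516 + 121914*sqrt(30))/(2*sqrt(11 - 2*sqrt(30))) ≈ 123.2*I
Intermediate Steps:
v(l, L) = -11 (v(l, L) = 2 - 13 = -11)
m(V) = -V/(4*(-11 + V)) (m(V) = -(V + V)/(8*(V - 11)) = -2*V/(8*(-11 + V)) = -V/(4*(-11 + V)))
sqrt(m(sqrt(54 + 66)) - 15239) = sqrt(-sqrt(54 + 66)/(-44 + 4*sqrt(54 + 66)) - 15239) = sqrt(-sqrt(120)/(-44 + 4*sqrt(120)) - 15239) = sqrt(-2*sqrt(30)/(-44 + 4*(2*sqrt(30))) - 15239) = sqrt(-2*sqrt(30)/(-44 + 8*sqrt(30)) - 15239) = sqrt(-15239 - 2*sqrt(30)/(-44 + 8*sqrt(30)))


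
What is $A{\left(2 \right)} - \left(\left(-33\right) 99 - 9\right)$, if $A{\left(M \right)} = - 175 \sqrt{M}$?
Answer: $3276 - 175 \sqrt{2} \approx 3028.5$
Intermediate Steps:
$A{\left(2 \right)} - \left(\left(-33\right) 99 - 9\right) = - 175 \sqrt{2} - \left(\left(-33\right) 99 - 9\right) = - 175 \sqrt{2} - \left(-3267 - 9\right) = - 175 \sqrt{2} - -3276 = - 175 \sqrt{2} + 3276 = 3276 - 175 \sqrt{2}$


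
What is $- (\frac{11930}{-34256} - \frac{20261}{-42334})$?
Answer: $- \frac{47254049}{362548376} \approx -0.13034$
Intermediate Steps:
$- (\frac{11930}{-34256} - \frac{20261}{-42334}) = - (11930 \left(- \frac{1}{34256}\right) - - \frac{20261}{42334}) = - (- \frac{5965}{17128} + \frac{20261}{42334}) = \left(-1\right) \frac{47254049}{362548376} = - \frac{47254049}{362548376}$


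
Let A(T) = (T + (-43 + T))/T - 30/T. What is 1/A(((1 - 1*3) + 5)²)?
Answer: -9/55 ≈ -0.16364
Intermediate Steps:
A(T) = -30/T + (-43 + 2*T)/T (A(T) = (-43 + 2*T)/T - 30/T = -30/T + (-43 + 2*T)/T)
1/A(((1 - 1*3) + 5)²) = 1/(2 - 73/((1 - 1*3) + 5)²) = 1/(2 - 73/((1 - 3) + 5)²) = 1/(2 - 73/(-2 + 5)²) = 1/(2 - 73/(3²)) = 1/(2 - 73/9) = 1/(-55/9) = -9/55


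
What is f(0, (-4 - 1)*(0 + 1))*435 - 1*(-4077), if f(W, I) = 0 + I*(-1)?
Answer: 6252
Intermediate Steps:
f(W, I) = -I (f(W, I) = 0 - I = -I)
f(0, (-4 - 1)*(0 + 1))*435 - 1*(-4077) = -(-4 - 1)*(0 + 1)*435 - 1*(-4077) = -(-5)*435 + 4077 = -1*(-5)*435 + 4077 = 5*435 + 4077 = 2175 + 4077 = 6252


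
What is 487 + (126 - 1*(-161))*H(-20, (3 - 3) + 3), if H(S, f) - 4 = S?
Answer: -4105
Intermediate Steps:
H(S, f) = 4 + S
487 + (126 - 1*(-161))*H(-20, (3 - 3) + 3) = 487 + (126 - 1*(-161))*(4 - 20) = 487 + (126 + 161)*(-16) = 487 + 287*(-16) = 487 - 4592 = -4105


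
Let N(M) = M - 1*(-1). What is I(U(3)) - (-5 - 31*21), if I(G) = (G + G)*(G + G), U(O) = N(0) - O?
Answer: 672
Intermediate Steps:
N(M) = 1 + M (N(M) = M + 1 = 1 + M)
U(O) = 1 - O (U(O) = (1 + 0) - O = 1 - O)
I(G) = 4*G² (I(G) = (2*G)*(2*G) = 4*G²)
I(U(3)) - (-5 - 31*21) = 4*(1 - 1*3)² - (-5 - 31*21) = 4*(1 - 3)² - (-5 - 651) = 4*(-2)² - 1*(-656) = 4*4 + 656 = 16 + 656 = 672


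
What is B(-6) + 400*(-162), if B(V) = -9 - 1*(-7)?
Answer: -64802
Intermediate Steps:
B(V) = -2 (B(V) = -9 + 7 = -2)
B(-6) + 400*(-162) = -2 + 400*(-162) = -2 - 64800 = -64802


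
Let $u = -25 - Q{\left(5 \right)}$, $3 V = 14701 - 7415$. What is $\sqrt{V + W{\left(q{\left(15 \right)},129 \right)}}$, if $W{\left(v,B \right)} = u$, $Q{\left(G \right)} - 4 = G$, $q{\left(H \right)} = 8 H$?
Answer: $\frac{4 \sqrt{1347}}{3} \approx 48.935$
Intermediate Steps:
$Q{\left(G \right)} = 4 + G$
$V = \frac{7286}{3}$ ($V = \frac{14701 - 7415}{3} = \frac{1}{3} \cdot 7286 = \frac{7286}{3} \approx 2428.7$)
$u = -34$ ($u = -25 - \left(4 + 5\right) = -25 - 9 = -34$)
$W{\left(v,B \right)} = -34$
$\sqrt{V + W{\left(q{\left(15 \right)},129 \right)}} = \sqrt{\frac{7286}{3} - 34} = \sqrt{\frac{7184}{3}} = \frac{4 \sqrt{1347}}{3}$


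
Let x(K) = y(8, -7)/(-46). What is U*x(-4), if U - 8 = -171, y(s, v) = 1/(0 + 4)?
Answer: 163/184 ≈ 0.88587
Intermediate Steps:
y(s, v) = ¼ (y(s, v) = 1/4 = ¼)
U = -163 (U = 8 - 171 = -163)
x(K) = -1/184 (x(K) = (¼)/(-46) = (¼)*(-1/46) = -1/184)
U*x(-4) = -163*(-1/184) = 163/184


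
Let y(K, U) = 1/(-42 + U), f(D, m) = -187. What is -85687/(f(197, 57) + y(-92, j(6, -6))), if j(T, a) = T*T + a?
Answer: 1028244/2245 ≈ 458.02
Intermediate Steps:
j(T, a) = a + T**2 (j(T, a) = T**2 + a = a + T**2)
-85687/(f(197, 57) + y(-92, j(6, -6))) = -85687/(-187 + 1/(-42 + (-6 + 6**2))) = -85687/(-187 + 1/(-42 + (-6 + 36))) = -85687/(-187 + 1/(-42 + 30)) = -85687/(-187 + 1/(-12)) = -85687/(-187 - 1/12) = -85687/(-2245/12) = -85687*(-12/2245) = 1028244/2245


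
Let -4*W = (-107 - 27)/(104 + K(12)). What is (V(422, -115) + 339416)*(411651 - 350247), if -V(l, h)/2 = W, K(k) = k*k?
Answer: 1292171975451/62 ≈ 2.0841e+10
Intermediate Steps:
K(k) = k**2
W = 67/496 (W = -(-107 - 27)/(4*(104 + 12**2)) = -(-67)/(2*(104 + 144)) = -(-67)/(2*248) = -1/4*(-67/124) = 67/496 ≈ 0.13508)
V(l, h) = -67/248 (V(l, h) = -2*67/496 = -67/248)
(V(422, -115) + 339416)*(411651 - 350247) = (-67/248 + 339416)*(411651 - 350247) = (84175101/248)*61404 = 1292171975451/62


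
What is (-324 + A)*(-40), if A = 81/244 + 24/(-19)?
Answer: 15063810/1159 ≈ 12997.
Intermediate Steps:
A = -4317/4636 (A = 81*(1/244) + 24*(-1/19) = 81/244 - 24/19 = -4317/4636 ≈ -0.93119)
(-324 + A)*(-40) = (-324 - 4317/4636)*(-40) = -1506381/4636*(-40) = 15063810/1159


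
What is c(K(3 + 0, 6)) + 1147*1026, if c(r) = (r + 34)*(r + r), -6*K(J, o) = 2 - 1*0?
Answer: 10591196/9 ≈ 1.1768e+6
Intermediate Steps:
K(J, o) = -⅓ (K(J, o) = -(2 - 1*0)/6 = -(2 + 0)/6 = -⅙*2 = -⅓)
c(r) = 2*r*(34 + r) (c(r) = (34 + r)*(2*r) = 2*r*(34 + r))
c(K(3 + 0, 6)) + 1147*1026 = 2*(-⅓)*(34 - ⅓) + 1147*1026 = 2*(-⅓)*(101/3) + 1176822 = -202/9 + 1176822 = 10591196/9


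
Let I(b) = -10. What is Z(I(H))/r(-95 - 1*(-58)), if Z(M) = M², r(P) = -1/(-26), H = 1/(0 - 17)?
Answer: 2600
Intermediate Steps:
H = -1/17 (H = 1/(-17) = -1/17 ≈ -0.058824)
r(P) = 1/26 (r(P) = -1*(-1/26) = 1/26)
Z(I(H))/r(-95 - 1*(-58)) = (-10)²/(1/26) = 100*26 = 2600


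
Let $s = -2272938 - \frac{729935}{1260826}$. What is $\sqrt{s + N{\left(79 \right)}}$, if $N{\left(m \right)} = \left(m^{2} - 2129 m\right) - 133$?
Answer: $\frac{i \sqrt{3870910466189334106}}{1260826} \approx 1560.5 i$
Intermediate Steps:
$s = - \frac{2865780056723}{1260826}$ ($s = -2272938 - 729935 \cdot \frac{1}{1260826} = -2272938 - \frac{729935}{1260826} = - \frac{2865780056723}{1260826} \approx -2.2729 \cdot 10^{6}$)
$N{\left(m \right)} = -133 + m^{2} - 2129 m$
$\sqrt{s + N{\left(79 \right)}} = \sqrt{- \frac{2865780056723}{1260826} - \left(168324 - 6241\right)} = \sqrt{- \frac{2865780056723}{1260826} - 162083} = \sqrt{- \frac{3070138517281}{1260826}} = \frac{i \sqrt{3870910466189334106}}{1260826}$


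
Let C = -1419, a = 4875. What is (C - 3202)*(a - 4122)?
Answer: -3479613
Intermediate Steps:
(C - 3202)*(a - 4122) = (-1419 - 3202)*(4875 - 4122) = -4621*753 = -3479613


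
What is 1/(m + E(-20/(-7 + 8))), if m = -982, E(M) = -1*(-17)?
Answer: -1/965 ≈ -0.0010363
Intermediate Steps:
E(M) = 17
1/(m + E(-20/(-7 + 8))) = 1/(-982 + 17) = 1/(-965) = -1/965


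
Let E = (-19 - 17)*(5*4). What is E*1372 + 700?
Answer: -987140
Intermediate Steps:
E = -720 (E = -36*20 = -720)
E*1372 + 700 = -720*1372 + 700 = -987840 + 700 = -987140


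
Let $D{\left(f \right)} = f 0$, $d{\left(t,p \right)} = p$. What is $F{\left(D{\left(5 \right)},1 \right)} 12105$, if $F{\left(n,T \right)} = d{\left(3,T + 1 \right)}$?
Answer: $24210$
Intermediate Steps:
$D{\left(f \right)} = 0$
$F{\left(n,T \right)} = 1 + T$ ($F{\left(n,T \right)} = T + 1 = 1 + T$)
$F{\left(D{\left(5 \right)},1 \right)} 12105 = \left(1 + 1\right) 12105 = 2 \cdot 12105 = 24210$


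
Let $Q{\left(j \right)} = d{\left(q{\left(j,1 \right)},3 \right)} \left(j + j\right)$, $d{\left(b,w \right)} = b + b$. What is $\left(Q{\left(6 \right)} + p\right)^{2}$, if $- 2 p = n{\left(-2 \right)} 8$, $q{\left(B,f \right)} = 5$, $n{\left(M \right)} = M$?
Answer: $16384$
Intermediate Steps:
$d{\left(b,w \right)} = 2 b$
$p = 8$ ($p = - \frac{\left(-2\right) 8}{2} = \left(- \frac{1}{2}\right) \left(-16\right) = 8$)
$Q{\left(j \right)} = 20 j$ ($Q{\left(j \right)} = 2 \cdot 5 \left(j + j\right) = 10 \cdot 2 j = 20 j$)
$\left(Q{\left(6 \right)} + p\right)^{2} = \left(20 \cdot 6 + 8\right)^{2} = \left(120 + 8\right)^{2} = 128^{2} = 16384$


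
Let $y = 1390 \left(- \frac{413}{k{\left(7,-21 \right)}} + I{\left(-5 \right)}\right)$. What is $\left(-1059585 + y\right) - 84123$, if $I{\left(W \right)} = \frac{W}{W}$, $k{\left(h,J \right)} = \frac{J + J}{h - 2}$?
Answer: $- \frac{3221929}{3} \approx -1.074 \cdot 10^{6}$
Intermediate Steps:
$k{\left(h,J \right)} = \frac{2 J}{-2 + h}$
$I{\left(W \right)} = 1$
$y = \frac{209195}{3}$ ($y = 1390 \left(- \frac{413}{2 \left(-21\right) \frac{1}{-2 + 7}} + 1\right) = 1390 \left(- \frac{413}{2 \left(-21\right) \frac{1}{5}} + 1\right) = 1390 \left(- \frac{413}{- \frac{42}{5}} + 1\right) = 1390 \left(\left(-413\right) \left(- \frac{5}{42}\right) + 1\right) = 1390 \left(\frac{295}{6} + 1\right) = 1390 \cdot \frac{301}{6} = \frac{209195}{3} \approx 69732.0$)
$\left(-1059585 + y\right) - 84123 = \left(-1059585 + \frac{209195}{3}\right) - 84123 = - \frac{2969560}{3} + \left(-1558875 + 1474752\right) = - \frac{2969560}{3} - 84123 = - \frac{3221929}{3}$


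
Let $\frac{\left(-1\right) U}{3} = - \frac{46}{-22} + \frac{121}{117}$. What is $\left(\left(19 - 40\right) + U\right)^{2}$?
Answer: $\frac{169806961}{184041} \approx 922.66$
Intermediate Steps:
$U = - \frac{4022}{429}$ ($U = - 3 \left(- \frac{46}{-22} + \frac{121}{117}\right) = - 3 \left(\left(-46\right) \left(- \frac{1}{22}\right) + 121 \cdot \frac{1}{117}\right) = - 3 \left(\frac{23}{11} + \frac{121}{117}\right) = \left(-3\right) \frac{4022}{1287} = - \frac{4022}{429} \approx -9.3753$)
$\left(\left(19 - 40\right) + U\right)^{2} = \left(\left(19 - 40\right) - \frac{4022}{429}\right)^{2} = \left(-21 - \frac{4022}{429}\right)^{2} = \left(- \frac{13031}{429}\right)^{2} = \frac{169806961}{184041}$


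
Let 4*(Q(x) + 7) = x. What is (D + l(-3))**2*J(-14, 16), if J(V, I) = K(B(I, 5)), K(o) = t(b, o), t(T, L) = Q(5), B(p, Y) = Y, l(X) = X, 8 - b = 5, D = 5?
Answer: -23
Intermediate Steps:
b = 3 (b = 8 - 1*5 = 8 - 5 = 3)
Q(x) = -7 + x/4
t(T, L) = -23/4 (t(T, L) = -7 + (1/4)*5 = -7 + 5/4 = -23/4)
K(o) = -23/4
J(V, I) = -23/4
(D + l(-3))**2*J(-14, 16) = (5 - 3)**2*(-23/4) = 2**2*(-23/4) = 4*(-23/4) = -23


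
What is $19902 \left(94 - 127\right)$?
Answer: $-656766$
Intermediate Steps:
$19902 \left(94 - 127\right) = 19902 \left(-33\right) = -656766$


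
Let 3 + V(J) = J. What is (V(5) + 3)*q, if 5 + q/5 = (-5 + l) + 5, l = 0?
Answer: -125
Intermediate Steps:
V(J) = -3 + J
q = -25 (q = -25 + 5*((-5 + 0) + 5) = -25 + 5*(-5 + 5) = -25 + 5*0 = -25 + 0 = -25)
(V(5) + 3)*q = ((-3 + 5) + 3)*(-25) = (2 + 3)*(-25) = 5*(-25) = -125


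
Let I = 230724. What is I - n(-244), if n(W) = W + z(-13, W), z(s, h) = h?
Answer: 231212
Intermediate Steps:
n(W) = 2*W (n(W) = W + W = 2*W)
I - n(-244) = 230724 - 2*(-244) = 230724 - 1*(-488) = 230724 + 488 = 231212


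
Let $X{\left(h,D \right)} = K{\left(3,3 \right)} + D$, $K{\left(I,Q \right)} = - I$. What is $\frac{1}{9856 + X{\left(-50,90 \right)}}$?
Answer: $\frac{1}{9943} \approx 0.00010057$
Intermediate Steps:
$X{\left(h,D \right)} = -3 + D$ ($X{\left(h,D \right)} = \left(-1\right) 3 + D = -3 + D$)
$\frac{1}{9856 + X{\left(-50,90 \right)}} = \frac{1}{9856 + \left(-3 + 90\right)} = \frac{1}{9856 + 87} = \frac{1}{9943}$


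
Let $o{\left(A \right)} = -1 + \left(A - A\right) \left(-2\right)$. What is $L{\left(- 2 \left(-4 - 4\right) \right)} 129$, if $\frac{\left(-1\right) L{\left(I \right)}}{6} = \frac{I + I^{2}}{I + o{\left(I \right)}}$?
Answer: $- \frac{70176}{5} \approx -14035.0$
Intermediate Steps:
$o{\left(A \right)} = -1$ ($o{\left(A \right)} = -1 + 0 \left(-2\right) = -1 + 0 = -1$)
$L{\left(I \right)} = - \frac{6 \left(I + I^{2}\right)}{-1 + I}$ ($L{\left(I \right)} = - 6 \frac{I + I^{2}}{I - 1} = - 6 \frac{I + I^{2}}{-1 + I} = - \frac{6 \left(I + I^{2}\right)}{-1 + I}$)
$L{\left(- 2 \left(-4 - 4\right) \right)} 129 = - \frac{6 \left(- 2 \left(-4 - 4\right)\right) \left(1 - 2 \left(-4 - 4\right)\right)}{-1 - 2 \left(-4 - 4\right)} 129 = - \frac{6 \left(\left(-2\right) \left(-8\right)\right) \left(1 - -16\right)}{-1 - -16} \cdot 129 = \left(-6\right) 16 \frac{1}{-1 + 16} \left(1 + 16\right) 129 = \left(-6\right) 16 \cdot \frac{1}{15} \cdot 17 \cdot 129 = \left(- \frac{544}{5}\right) 129 = - \frac{70176}{5}$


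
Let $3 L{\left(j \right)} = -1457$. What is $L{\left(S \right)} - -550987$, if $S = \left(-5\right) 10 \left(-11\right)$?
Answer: $\frac{1651504}{3} \approx 5.505 \cdot 10^{5}$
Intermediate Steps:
$S = 550$ ($S = \left(-50\right) \left(-11\right) = 550$)
$L{\left(j \right)} = - \frac{1457}{3}$ ($L{\left(j \right)} = \frac{1}{3} \left(-1457\right) = - \frac{1457}{3}$)
$L{\left(S \right)} - -550987 = - \frac{1457}{3} - -550987 = - \frac{1457}{3} + 550987 = \frac{1651504}{3}$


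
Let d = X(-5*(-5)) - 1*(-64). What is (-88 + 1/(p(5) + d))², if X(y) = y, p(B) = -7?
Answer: 52056225/6724 ≈ 7741.9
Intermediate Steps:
d = 89 (d = -5*(-5) - 1*(-64) = 25 + 64 = 89)
(-88 + 1/(p(5) + d))² = (-88 + 1/(-7 + 89))² = (-88 + 1/82)² = (-7215/82)² = 52056225/6724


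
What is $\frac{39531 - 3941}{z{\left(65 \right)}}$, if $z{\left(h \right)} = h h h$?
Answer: $\frac{7118}{54925} \approx 0.12959$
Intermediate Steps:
$z{\left(h \right)} = h^{3}$ ($z{\left(h \right)} = h^{2} h = h^{3}$)
$\frac{39531 - 3941}{z{\left(65 \right)}} = \frac{39531 - 3941}{65^{3}} = \frac{35590}{274625} = 35590 \cdot \frac{1}{274625} = \frac{7118}{54925}$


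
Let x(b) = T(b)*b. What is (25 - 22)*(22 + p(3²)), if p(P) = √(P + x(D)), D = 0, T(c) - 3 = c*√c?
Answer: 75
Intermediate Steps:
T(c) = 3 + c^(3/2) (T(c) = 3 + c*√c = 3 + c^(3/2))
x(b) = b*(3 + b^(3/2)) (x(b) = (3 + b^(3/2))*b = b*(3 + b^(3/2)))
p(P) = √P (p(P) = √(P + 0*(3 + 0^(3/2))) = √(P + 0*(3 + 0)) = √(P + 0*3) = √(P + 0) = √P)
(25 - 22)*(22 + p(3²)) = (25 - 22)*(22 + √(3²)) = 3*(22 + √9) = 3*(22 + 3) = 3*25 = 75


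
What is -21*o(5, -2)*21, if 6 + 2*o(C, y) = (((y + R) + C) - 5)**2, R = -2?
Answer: -2205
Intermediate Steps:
o(C, y) = -3 + (-7 + C + y)**2/2 (o(C, y) = -3 + (((y - 2) + C) - 5)**2/2 = -3 + (((-2 + y) + C) - 5)**2/2 = -3 + ((-2 + C + y) - 5)**2/2 = -3 + (-7 + C + y)**2/2)
-21*o(5, -2)*21 = -21*(-3 + (-7 + 5 - 2)**2/2)*21 = -21*(-3 + (1/2)*(-4)**2)*21 = -21*(-3 + (1/2)*16)*21 = -21*(-3 + 8)*21 = -21*5*21 = -105*21 = -2205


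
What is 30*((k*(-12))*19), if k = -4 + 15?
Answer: -75240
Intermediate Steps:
k = 11
30*((k*(-12))*19) = 30*((11*(-12))*19) = 30*(-132*19) = 30*(-2508) = -75240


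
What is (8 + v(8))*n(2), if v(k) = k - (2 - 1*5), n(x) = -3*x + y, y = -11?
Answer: -323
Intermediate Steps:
n(x) = -11 - 3*x (n(x) = -3*x - 11 = -11 - 3*x)
v(k) = 3 + k (v(k) = k - (2 - 5) = k - 1*(-3) = k + 3 = 3 + k)
(8 + v(8))*n(2) = (8 + (3 + 8))*(-11 - 3*2) = (8 + 11)*(-11 - 6) = 19*(-17) = -323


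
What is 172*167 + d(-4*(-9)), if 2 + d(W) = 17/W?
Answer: 1034009/36 ≈ 28722.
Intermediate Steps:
d(W) = -2 + 17/W
172*167 + d(-4*(-9)) = 172*167 + (-2 + 17/((-4*(-9)))) = 28724 + (-2 + 17/36) = 28724 - 55/36 = 1034009/36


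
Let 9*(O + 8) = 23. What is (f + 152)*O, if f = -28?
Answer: -6076/9 ≈ -675.11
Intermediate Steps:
O = -49/9 (O = -8 + (1/9)*23 = -8 + 23/9 = -49/9 ≈ -5.4444)
(f + 152)*O = (-28 + 152)*(-49/9) = 124*(-49/9) = -6076/9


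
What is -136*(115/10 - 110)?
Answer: 13396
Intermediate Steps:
-136*(115/10 - 110) = -136*(115*(⅒) - 110) = -136*(23/2 - 110) = -136*(-197/2) = 13396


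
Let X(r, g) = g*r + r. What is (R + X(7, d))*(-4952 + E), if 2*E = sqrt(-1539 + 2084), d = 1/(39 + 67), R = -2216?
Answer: 579747972/53 - 234147*sqrt(545)/212 ≈ 1.0913e+7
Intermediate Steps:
d = 1/106 ≈ 0.0094340
X(r, g) = r + g*r
E = sqrt(545)/2 (E = sqrt(-1539 + 2084)/2 = sqrt(545)/2 ≈ 11.673)
(R + X(7, d))*(-4952 + E) = (-2216 + 7*(1 + 1/106))*(-4952 + sqrt(545)/2) = (-2216 + 7*(107/106))*(-4952 + sqrt(545)/2) = (-2216 + 749/106)*(-4952 + sqrt(545)/2) = -234147*(-4952 + sqrt(545)/2)/106 = 579747972/53 - 234147*sqrt(545)/212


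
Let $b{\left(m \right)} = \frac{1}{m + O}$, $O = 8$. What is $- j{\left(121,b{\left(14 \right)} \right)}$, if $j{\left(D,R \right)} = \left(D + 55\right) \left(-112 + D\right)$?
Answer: $-1584$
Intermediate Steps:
$b{\left(m \right)} = \frac{1}{8 + m}$ ($b{\left(m \right)} = \frac{1}{m + 8} = \frac{1}{8 + m}$)
$j{\left(D,R \right)} = \left(-112 + D\right) \left(55 + D\right)$ ($j{\left(D,R \right)} = \left(55 + D\right) \left(-112 + D\right) = \left(-112 + D\right) \left(55 + D\right)$)
$- j{\left(121,b{\left(14 \right)} \right)} = - (-6160 + 121^{2} - 6897) = - (-6160 + 14641 - 6897) = \left(-1\right) 1584 = -1584$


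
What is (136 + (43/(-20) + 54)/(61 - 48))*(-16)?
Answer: -145588/65 ≈ -2239.8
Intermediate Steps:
(136 + (43/(-20) + 54)/(61 - 48))*(-16) = (136 + (43*(-1/20) + 54)/13)*(-16) = (136 + (-43/20 + 54)*(1/13))*(-16) = (136 + (1037/20)*(1/13))*(-16) = (136 + 1037/260)*(-16) = (36397/260)*(-16) = -145588/65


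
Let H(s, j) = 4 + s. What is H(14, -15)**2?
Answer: 324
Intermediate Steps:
H(14, -15)**2 = (4 + 14)**2 = 18**2 = 324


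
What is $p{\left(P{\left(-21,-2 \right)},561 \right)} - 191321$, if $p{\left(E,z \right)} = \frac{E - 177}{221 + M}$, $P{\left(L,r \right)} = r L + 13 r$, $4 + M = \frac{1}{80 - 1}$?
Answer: $- \frac{3280019943}{17144} \approx -1.9132 \cdot 10^{5}$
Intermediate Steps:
$M = - \frac{315}{79}$ ($M = -4 + \frac{1}{80 - 1} = -4 + \frac{1}{79} = - \frac{315}{79} \approx -3.9873$)
$P{\left(L,r \right)} = 13 r + L r$ ($P{\left(L,r \right)} = L r + 13 r = 13 r + L r$)
$p{\left(E,z \right)} = - \frac{13983}{17144} + \frac{79 E}{17144}$ ($p{\left(E,z \right)} = \frac{E - 177}{221 - \frac{315}{79}} = \frac{-177 + E}{\frac{17144}{79}} = \left(-177 + E\right) \frac{79}{17144} = - \frac{13983}{17144} + \frac{79 E}{17144}$)
$p{\left(P{\left(-21,-2 \right)},561 \right)} - 191321 = \left(- \frac{13983}{17144} + \frac{79 \left(- 2 \left(13 - 21\right)\right)}{17144}\right) - 191321 = \left(- \frac{13983}{17144} + \frac{79 \left(\left(-2\right) \left(-8\right)\right)}{17144}\right) - 191321 = \left(- \frac{13983}{17144} + \frac{79}{17144} \cdot 16\right) - 191321 = \left(- \frac{13983}{17144} + \frac{158}{2143}\right) - 191321 = - \frac{12719}{17144} - 191321 = - \frac{3280019943}{17144}$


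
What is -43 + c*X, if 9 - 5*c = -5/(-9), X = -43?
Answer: -5203/45 ≈ -115.62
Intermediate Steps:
c = 76/45 (c = 9/5 - (-1)/(-9) = 9/5 - (-1)*(-1)/9 = 9/5 - 1/5*5/9 = 9/5 - 1/9 = 76/45 ≈ 1.6889)
-43 + c*X = -43 + (76/45)*(-43) = -43 - 3268/45 = -5203/45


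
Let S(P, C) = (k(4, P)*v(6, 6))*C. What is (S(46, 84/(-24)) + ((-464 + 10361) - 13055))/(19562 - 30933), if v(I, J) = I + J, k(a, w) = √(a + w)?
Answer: 3158/11371 + 210*√2/11371 ≈ 0.30384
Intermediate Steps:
S(P, C) = 12*C*√(4 + P) (S(P, C) = (√(4 + P)*(6 + 6))*C = (√(4 + P)*12)*C = (12*√(4 + P))*C = 12*C*√(4 + P))
(S(46, 84/(-24)) + ((-464 + 10361) - 13055))/(19562 - 30933) = (12*(84/(-24))*√(4 + 46) + ((-464 + 10361) - 13055))/(19562 - 30933) = (12*(84*(-1/24))*√50 + (9897 - 13055))/(-11371) = (12*(-7/2)*(5*√2) - 3158)*(-1/11371) = (-210*√2 - 3158)*(-1/11371) = (-3158 - 210*√2)*(-1/11371) = 3158/11371 + 210*√2/11371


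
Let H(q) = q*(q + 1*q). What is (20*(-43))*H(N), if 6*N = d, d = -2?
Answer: -1720/9 ≈ -191.11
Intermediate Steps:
N = -1/3 (N = (1/6)*(-2) = -1/3 ≈ -0.33333)
H(q) = 2*q**2 (H(q) = q*(q + q) = q*(2*q) = 2*q**2)
(20*(-43))*H(N) = (20*(-43))*(2*(-1/3)**2) = -1720/9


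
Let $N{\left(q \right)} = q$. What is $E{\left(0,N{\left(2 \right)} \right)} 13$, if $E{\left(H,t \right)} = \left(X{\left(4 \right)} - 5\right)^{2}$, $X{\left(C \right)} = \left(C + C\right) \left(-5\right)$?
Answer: $26325$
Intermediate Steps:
$X{\left(C \right)} = - 10 C$ ($X{\left(C \right)} = 2 C \left(-5\right) = - 10 C$)
$E{\left(H,t \right)} = 2025$ ($E{\left(H,t \right)} = \left(\left(-10\right) 4 - 5\right)^{2} = \left(-40 - 5\right)^{2} = \left(-45\right)^{2} = 2025$)
$E{\left(0,N{\left(2 \right)} \right)} 13 = 2025 \cdot 13 = 26325$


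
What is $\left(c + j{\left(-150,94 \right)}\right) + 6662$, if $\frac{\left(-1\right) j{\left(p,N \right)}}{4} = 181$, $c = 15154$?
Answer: $21092$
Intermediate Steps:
$j{\left(p,N \right)} = -724$ ($j{\left(p,N \right)} = \left(-4\right) 181 = -724$)
$\left(c + j{\left(-150,94 \right)}\right) + 6662 = \left(15154 - 724\right) + 6662 = 14430 + 6662 = 21092$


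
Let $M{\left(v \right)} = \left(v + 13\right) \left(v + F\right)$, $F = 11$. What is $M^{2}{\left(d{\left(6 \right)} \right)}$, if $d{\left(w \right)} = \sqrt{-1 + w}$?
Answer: $24784 + 7104 \sqrt{5} \approx 40669.0$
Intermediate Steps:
$M{\left(v \right)} = \left(11 + v\right) \left(13 + v\right)$ ($M{\left(v \right)} = \left(v + 13\right) \left(v + 11\right) = \left(13 + v\right) \left(11 + v\right) = \left(11 + v\right) \left(13 + v\right)$)
$M^{2}{\left(d{\left(6 \right)} \right)} = \left(143 + \left(\sqrt{-1 + 6}\right)^{2} + 24 \sqrt{-1 + 6}\right)^{2} = \left(143 + \left(\sqrt{5}\right)^{2} + 24 \sqrt{5}\right)^{2} = \left(143 + 5 + 24 \sqrt{5}\right)^{2} = \left(148 + 24 \sqrt{5}\right)^{2}$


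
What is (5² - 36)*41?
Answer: -451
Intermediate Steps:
(5² - 36)*41 = (25 - 36)*41 = -11*41 = -451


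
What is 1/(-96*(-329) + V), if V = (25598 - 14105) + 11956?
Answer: 1/55033 ≈ 1.8171e-5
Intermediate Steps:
V = 23449 (V = 11493 + 11956 = 23449)
1/(-96*(-329) + V) = 1/(-96*(-329) + 23449) = 1/(31584 + 23449) = 1/55033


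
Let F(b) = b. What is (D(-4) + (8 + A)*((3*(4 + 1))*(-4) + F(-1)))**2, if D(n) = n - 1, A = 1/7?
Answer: 12334144/49 ≈ 2.5172e+5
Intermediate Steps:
A = 1/7 ≈ 0.14286
D(n) = -1 + n
(D(-4) + (8 + A)*((3*(4 + 1))*(-4) + F(-1)))**2 = ((-1 - 4) + (8 + 1/7)*((3*(4 + 1))*(-4) - 1))**2 = (-5 + 57*((3*5)*(-4) - 1)/7)**2 = (-5 + 57*(15*(-4) - 1)/7)**2 = (-5 + 57*(-60 - 1)/7)**2 = (-5 + (57/7)*(-61))**2 = (-5 - 3477/7)**2 = (-3512/7)**2 = 12334144/49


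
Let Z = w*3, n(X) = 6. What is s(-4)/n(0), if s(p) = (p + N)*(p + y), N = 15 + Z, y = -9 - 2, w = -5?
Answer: 10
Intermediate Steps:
Z = -15 (Z = -5*3 = -15)
y = -11
N = 0 (N = 15 - 15 = 0)
s(p) = p*(-11 + p) (s(p) = (p + 0)*(p - 11) = p*(-11 + p))
s(-4)/n(0) = -4*(-11 - 4)/6 = -4*(-15)*(⅙) = 60*(⅙) = 10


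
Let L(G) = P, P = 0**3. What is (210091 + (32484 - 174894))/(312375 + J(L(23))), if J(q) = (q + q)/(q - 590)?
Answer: 67681/312375 ≈ 0.21667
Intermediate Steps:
P = 0
L(G) = 0
J(q) = 2*q/(-590 + q) (J(q) = (2*q)/(-590 + q) = 2*q/(-590 + q))
(210091 + (32484 - 174894))/(312375 + J(L(23))) = (210091 + (32484 - 174894))/(312375 + 2*0/(-590 + 0)) = (210091 - 142410)/(312375 + 2*0/(-590)) = 67681/(312375 + 2*0*(-1/590)) = 67681/(312375 + 0) = 67681/312375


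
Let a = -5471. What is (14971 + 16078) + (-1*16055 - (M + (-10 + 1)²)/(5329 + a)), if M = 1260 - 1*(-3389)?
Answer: 1066939/71 ≈ 15027.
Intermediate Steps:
M = 4649 (M = 1260 + 3389 = 4649)
(14971 + 16078) + (-1*16055 - (M + (-10 + 1)²)/(5329 + a)) = (14971 + 16078) + (-1*16055 - (4649 + (-10 + 1)²)/(5329 - 5471)) = 31049 + (-16055 - (4649 + (-9)²)/(-142)) = 31049 + (-16055 - (4649 + 81)*(-1)/142) = 31049 + (-16055 - 4730*(-1)/142) = 31049 + (-16055 - 1*(-2365/71)) = 31049 + (-16055 + 2365/71) = 31049 - 1137540/71 = 1066939/71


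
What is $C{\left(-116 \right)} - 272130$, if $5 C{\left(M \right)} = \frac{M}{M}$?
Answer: $- \frac{1360649}{5} \approx -2.7213 \cdot 10^{5}$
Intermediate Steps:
$C{\left(M \right)} = \frac{1}{5}$ ($C{\left(M \right)} = \frac{M \frac{1}{M}}{5} = \frac{1}{5} \cdot 1 = \frac{1}{5}$)
$C{\left(-116 \right)} - 272130 = \frac{1}{5} - 272130 = - \frac{1360649}{5}$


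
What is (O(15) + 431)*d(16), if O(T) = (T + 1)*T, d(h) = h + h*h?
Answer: 182512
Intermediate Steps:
d(h) = h + h²
O(T) = T*(1 + T) (O(T) = (1 + T)*T = T*(1 + T))
(O(15) + 431)*d(16) = (15*(1 + 15) + 431)*(16*(1 + 16)) = (15*16 + 431)*(16*17) = (240 + 431)*272 = 671*272 = 182512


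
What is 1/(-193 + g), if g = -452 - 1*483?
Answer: -1/1128 ≈ -0.00088653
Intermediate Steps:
g = -935 (g = -452 - 483 = -935)
1/(-193 + g) = 1/(-193 - 935) = 1/(-1128) = -1/1128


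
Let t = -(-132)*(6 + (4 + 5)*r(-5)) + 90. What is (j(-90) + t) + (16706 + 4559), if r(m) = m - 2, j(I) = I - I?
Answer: 13831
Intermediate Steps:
j(I) = 0
r(m) = -2 + m
t = -7434 (t = -(-132)*(6 + (4 + 5)*(-2 - 5)) + 90 = -(-132)*(6 + 9*(-7)) + 90 = -(-132)*(6 - 63) + 90 = -(-132)*(-57) + 90 = -33*228 + 90 = -7524 + 90 = -7434)
(j(-90) + t) + (16706 + 4559) = (0 - 7434) + (16706 + 4559) = -7434 + 21265 = 13831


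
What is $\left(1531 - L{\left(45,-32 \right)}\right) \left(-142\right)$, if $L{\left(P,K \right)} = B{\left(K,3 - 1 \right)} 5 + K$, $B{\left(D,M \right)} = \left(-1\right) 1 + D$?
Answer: $-245376$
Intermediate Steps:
$B{\left(D,M \right)} = -1 + D$
$L{\left(P,K \right)} = -5 + 6 K$ ($L{\left(P,K \right)} = \left(-1 + K\right) 5 + K = \left(-5 + 5 K\right) + K = -5 + 6 K$)
$\left(1531 - L{\left(45,-32 \right)}\right) \left(-142\right) = \left(1531 - \left(-5 + 6 \left(-32\right)\right)\right) \left(-142\right) = \left(1531 - \left(-5 - 192\right)\right) \left(-142\right) = \left(1531 - -197\right) \left(-142\right) = \left(1531 + 197\right) \left(-142\right) = 1728 \left(-142\right) = -245376$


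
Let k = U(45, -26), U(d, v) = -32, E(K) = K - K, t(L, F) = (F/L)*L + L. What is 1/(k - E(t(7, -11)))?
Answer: -1/32 ≈ -0.031250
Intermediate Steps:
t(L, F) = F + L
E(K) = 0
k = -32
1/(k - E(t(7, -11))) = 1/(-32 - 1*0) = 1/(-32 + 0) = 1/(-32) = -1/32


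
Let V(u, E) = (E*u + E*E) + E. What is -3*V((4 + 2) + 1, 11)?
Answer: -627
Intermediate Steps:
V(u, E) = E + E**2 + E*u (V(u, E) = (E*u + E**2) + E = (E**2 + E*u) + E = E + E**2 + E*u)
-3*V((4 + 2) + 1, 11) = -33*(1 + 11 + ((4 + 2) + 1)) = -33*(1 + 11 + (6 + 1)) = -33*(1 + 11 + 7) = -33*19 = -3*209 = -627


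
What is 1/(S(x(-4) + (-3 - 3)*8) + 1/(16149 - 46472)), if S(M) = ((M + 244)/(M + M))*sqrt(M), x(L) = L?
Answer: -394199/2118491894029 + 44135247792*I*sqrt(13)/2118491894029 ≈ -1.8608e-7 + 0.075116*I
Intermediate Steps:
S(M) = (244 + M)/(2*sqrt(M)) (S(M) = ((244 + M)/((2*M)))*sqrt(M) = ((244 + M)*(1/(2*M)))*sqrt(M) = ((244 + M)/(2*M))*sqrt(M) = (244 + M)/(2*sqrt(M)))
1/(S(x(-4) + (-3 - 3)*8) + 1/(16149 - 46472)) = 1/((244 + (-4 + (-3 - 3)*8))/(2*sqrt(-4 + (-3 - 3)*8)) + 1/(16149 - 46472)) = 1/((244 + (-4 - 6*8))/(2*sqrt(-4 - 6*8)) + 1/(-30323)) = 1/((244 + (-4 - 48))/(2*sqrt(-4 - 48)) - 1/30323) = 1/((244 - 52)/(2*sqrt(-52)) - 1/30323) = 1/((1/2)*(-I*sqrt(13)/26)*192 - 1/30323) = 1/(-48*I*sqrt(13)/13 - 1/30323) = 1/(-1/30323 - 48*I*sqrt(13)/13)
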